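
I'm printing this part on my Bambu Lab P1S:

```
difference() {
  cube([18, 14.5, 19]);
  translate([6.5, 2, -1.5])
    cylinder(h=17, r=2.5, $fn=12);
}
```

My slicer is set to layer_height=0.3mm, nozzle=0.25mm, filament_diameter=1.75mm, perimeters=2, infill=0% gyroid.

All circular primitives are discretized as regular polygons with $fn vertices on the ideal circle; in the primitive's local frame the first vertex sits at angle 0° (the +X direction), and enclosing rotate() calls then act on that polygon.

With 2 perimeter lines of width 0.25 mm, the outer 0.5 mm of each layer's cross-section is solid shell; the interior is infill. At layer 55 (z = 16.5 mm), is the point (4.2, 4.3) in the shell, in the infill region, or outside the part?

At z = 16.5 mm: the cube is present — its section is the full 18×14.5 rectangle; the cylinder at (6.5, 2) is absent (z outside [-1.5, 15.5]); After the difference (first − rest): none of the subtracted shapes is present at this height, so the 18×14.5 cube is unchanged — 1 connected region. Overall, the cross-section is a single solid region. The nearest boundary edge runs (0.00, 14.50)→(0.00, 0.00); distance from the point to it = 4.20 mm. The point is inside the cross-section and 4.20 mm from the nearest boundary — more than the 0.5 mm shell width (2 × 0.25), so it's in the infill interior.

infill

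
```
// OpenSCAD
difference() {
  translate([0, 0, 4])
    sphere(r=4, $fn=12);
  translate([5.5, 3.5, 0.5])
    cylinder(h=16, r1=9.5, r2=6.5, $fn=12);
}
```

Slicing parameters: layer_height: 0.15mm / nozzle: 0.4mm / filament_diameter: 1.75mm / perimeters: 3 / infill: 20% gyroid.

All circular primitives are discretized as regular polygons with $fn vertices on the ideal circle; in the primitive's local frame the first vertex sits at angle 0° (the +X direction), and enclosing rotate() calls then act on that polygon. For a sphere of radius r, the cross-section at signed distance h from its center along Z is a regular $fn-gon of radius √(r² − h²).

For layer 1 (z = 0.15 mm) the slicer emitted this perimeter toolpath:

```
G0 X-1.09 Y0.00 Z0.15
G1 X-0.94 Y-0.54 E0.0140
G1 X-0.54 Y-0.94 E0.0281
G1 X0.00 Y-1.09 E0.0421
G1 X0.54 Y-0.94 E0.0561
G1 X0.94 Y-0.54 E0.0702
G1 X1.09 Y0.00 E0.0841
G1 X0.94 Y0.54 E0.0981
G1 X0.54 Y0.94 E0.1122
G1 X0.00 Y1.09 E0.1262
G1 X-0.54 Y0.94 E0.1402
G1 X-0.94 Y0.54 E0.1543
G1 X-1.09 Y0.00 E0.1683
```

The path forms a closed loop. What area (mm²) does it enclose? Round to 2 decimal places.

Apply the shoelace formula to the sequence of (X, Y) vertices; enclosed area = 3.54 mm².

3.54 mm²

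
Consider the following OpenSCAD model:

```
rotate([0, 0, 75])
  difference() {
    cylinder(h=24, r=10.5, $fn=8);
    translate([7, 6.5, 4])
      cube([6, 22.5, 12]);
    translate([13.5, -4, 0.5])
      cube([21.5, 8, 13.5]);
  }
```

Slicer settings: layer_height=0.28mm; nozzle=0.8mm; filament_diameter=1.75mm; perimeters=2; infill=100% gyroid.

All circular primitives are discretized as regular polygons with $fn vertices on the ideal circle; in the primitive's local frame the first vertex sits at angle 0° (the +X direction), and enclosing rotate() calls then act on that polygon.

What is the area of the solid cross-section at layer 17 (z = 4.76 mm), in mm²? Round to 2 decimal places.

311.23 mm²

At z = 4.76 mm: the r=10.5 cylinder gives a regular 8-gon of circumradius 10.5 (constant along its height) (area = (8/2)·10.500²·sin(360°/8) = 311.83 mm²); the 6×22.5 cube at (7, 6.5) contributes its full rectangle (area 135.00 mm²); the cube at (13.5, -4) (footprint 21.5×8) is included at this height (area 172.00 mm²); Subtracting the remaining from the first: starting from the r=10.5 cylinder (311.83 mm²), the 6×22.5 cube at (7, 6.5) partially overlaps it — only the 0.61 mm² overlap (of its 135.00 mm²) is removed, clipping the outline; the 21.5×8 cube at (13.5, -4) misses the remaining region (no effect) — area = 311.23 mm²; (rotated 75° about Z; rotation is an isometry so areas/perimeters/island counts are preserved). Overall, the cross-section is a single solid region. Net area = 311.23 mm².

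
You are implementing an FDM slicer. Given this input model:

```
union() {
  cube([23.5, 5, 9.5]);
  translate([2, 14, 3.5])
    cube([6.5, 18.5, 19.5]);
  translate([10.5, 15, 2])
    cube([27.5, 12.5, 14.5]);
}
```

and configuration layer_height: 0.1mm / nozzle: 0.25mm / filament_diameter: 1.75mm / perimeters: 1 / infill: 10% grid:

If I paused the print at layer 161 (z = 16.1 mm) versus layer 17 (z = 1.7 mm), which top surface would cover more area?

layer 161 (z = 16.1 mm)

Layer 161 (z = 16.1): the cube is not intersected at this z (z outside [0, 9.5]); the cube at (2, 14) (footprint 6.5×18.5) is included at this height (area 120.25 mm²); the 27.5×12.5 cube at (10.5, 15) contributes its full rectangle (area 343.75 mm²); Taking the union: the 2 present regions are separate (no shared area or edge), so areas and boundary lengths simply add and each stays a separate island — area = 464.00 mm². So its area = 464.00 mm². Layer 17 (z = 1.7): the 23.5×5 cube contributes its full rectangle (area 117.50 mm²); the cube at (2, 14) is not intersected at this z (z outside [3.5, 23]); the cube at (10.5, 15) is not intersected at this z (z outside [2, 16.5]); Taking the union: only the 23.5×5 cube is present, so the union is just that shape — area = 117.50 mm². So its area = 117.50 mm². Layer 161 is larger (464.00 vs 117.50 mm²).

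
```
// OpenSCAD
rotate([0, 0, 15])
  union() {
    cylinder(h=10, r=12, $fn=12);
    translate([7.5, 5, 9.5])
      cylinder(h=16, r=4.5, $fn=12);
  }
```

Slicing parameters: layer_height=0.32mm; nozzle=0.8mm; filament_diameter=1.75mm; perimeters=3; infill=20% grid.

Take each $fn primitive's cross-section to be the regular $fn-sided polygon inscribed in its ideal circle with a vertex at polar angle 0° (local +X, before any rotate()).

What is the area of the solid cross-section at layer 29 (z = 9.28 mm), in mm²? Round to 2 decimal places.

At z = 9.28 mm: the r=12 cylinder gives a regular 12-gon of circumradius 12 (constant along its height) (area = (12/2)·12.000²·sin(360°/12) = 432.00 mm²); the cylinder at (7.5, 5) does not reach this height (z outside [9.5, 25.5]); Combining (union): only the r=12 cylinder is present, so the union is just that shape — area = 432.00 mm²; (rotated 15° about Z; rotation is an isometry so areas/perimeters/island counts are preserved). Overall, the cross-section is a single solid region. Net area = 432.00 mm².

432.00 mm²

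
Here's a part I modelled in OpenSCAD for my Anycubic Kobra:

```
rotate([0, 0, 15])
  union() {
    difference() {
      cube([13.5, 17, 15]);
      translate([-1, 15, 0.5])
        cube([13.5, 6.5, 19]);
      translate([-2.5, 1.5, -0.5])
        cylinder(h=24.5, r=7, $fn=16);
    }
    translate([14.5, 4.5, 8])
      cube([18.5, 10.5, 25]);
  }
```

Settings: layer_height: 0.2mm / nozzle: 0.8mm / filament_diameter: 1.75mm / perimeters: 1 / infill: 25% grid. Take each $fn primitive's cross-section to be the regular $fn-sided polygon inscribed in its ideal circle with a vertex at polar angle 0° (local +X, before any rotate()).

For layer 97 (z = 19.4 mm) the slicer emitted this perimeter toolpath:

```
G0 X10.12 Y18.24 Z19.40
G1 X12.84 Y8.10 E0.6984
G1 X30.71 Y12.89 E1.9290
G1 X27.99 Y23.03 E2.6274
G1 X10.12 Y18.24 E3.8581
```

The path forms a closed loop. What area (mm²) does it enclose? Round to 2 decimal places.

Apply the shoelace formula to the sequence of (X, Y) vertices; enclosed area = 194.23 mm².

194.23 mm²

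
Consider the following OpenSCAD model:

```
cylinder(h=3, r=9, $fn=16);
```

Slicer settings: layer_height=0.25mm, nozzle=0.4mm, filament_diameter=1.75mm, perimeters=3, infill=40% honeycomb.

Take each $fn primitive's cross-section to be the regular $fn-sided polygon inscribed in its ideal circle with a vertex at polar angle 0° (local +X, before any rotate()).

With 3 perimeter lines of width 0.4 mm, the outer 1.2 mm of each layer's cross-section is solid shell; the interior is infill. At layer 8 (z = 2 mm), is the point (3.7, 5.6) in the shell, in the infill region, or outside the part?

infill

At z = 2 mm: the r=9 cylinder contributes a regular 16-gon of circumradius 9. Overall, the cross-section is a single solid region. The nearest boundary edge runs (6.36, 6.36)→(3.44, 8.31); distance from the point to it = 2.12 mm. The point is inside the cross-section and 2.12 mm from the nearest boundary — more than the 1.2 mm shell width (3 × 0.4), so it's in the infill interior.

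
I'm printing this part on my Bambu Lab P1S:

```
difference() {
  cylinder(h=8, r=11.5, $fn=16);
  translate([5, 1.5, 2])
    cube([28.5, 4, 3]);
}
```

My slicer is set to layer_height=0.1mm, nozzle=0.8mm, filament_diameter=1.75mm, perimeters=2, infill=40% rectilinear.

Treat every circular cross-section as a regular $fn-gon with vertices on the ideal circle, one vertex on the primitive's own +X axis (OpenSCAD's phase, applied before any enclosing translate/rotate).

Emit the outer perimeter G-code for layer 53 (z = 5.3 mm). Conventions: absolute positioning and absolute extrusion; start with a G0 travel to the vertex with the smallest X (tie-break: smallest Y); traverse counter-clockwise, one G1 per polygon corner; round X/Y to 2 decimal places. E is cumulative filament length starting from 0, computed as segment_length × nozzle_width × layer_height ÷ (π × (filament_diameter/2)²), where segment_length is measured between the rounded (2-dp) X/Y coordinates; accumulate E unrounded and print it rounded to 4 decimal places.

G0 X-11.50 Y0.00 Z5.30
G1 X-10.62 Y-4.40 E0.1492
G1 X-8.13 Y-8.13 E0.2984
G1 X-4.40 Y-10.62 E0.4476
G1 X0.00 Y-11.50 E0.5968
G1 X4.40 Y-10.62 E0.7461
G1 X8.13 Y-8.13 E0.8952
G1 X10.62 Y-4.40 E1.0444
G1 X11.50 Y0.00 E1.1936
G1 X10.62 Y4.40 E1.3429
G1 X8.13 Y8.13 E1.4920
G1 X4.40 Y10.62 E1.6412
G1 X0.00 Y11.50 E1.7904
G1 X-4.40 Y10.62 E1.9397
G1 X-8.13 Y8.13 E2.0888
G1 X-10.62 Y4.40 E2.2380
G1 X-11.50 Y0.00 E2.3872

At z = 5.3 mm: the r=11.5 cylinder contributes a regular 16-gon of circumradius 11.5; the cube at (5, 1.5) is absent (z outside [2, 5]); Subtracting the remaining from the first: none of the subtracted shapes is present at this height, so the r=11.5 cylinder is unchanged — 1 connected region. The outline is a single polygon with 16 vertices. Extrusion per mm of travel: 0.8 × 0.1 / (π × 0.875²) = 0.033260. Accumulating E over each segment gives final E = 2.3872.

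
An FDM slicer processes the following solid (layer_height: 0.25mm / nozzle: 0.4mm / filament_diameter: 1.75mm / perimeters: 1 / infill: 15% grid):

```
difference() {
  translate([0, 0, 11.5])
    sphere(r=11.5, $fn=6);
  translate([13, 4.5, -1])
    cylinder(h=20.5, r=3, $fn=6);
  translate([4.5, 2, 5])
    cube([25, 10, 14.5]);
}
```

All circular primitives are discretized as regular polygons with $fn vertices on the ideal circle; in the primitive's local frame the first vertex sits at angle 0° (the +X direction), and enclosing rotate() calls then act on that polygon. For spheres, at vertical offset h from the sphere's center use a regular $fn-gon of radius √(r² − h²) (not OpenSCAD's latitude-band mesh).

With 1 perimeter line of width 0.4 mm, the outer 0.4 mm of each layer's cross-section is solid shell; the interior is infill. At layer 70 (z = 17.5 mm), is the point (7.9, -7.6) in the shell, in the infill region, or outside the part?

outside

At z = 17.5 mm: the r=11.5 sphere slices to a regular 6-gon of circumradius 9.811 (√(r²−h²) with h=6 from center); the cylinder at (13, 4.5): section is a regular 6-gon, circumradius r=3; the 25×10 cube at (4.5, 2) contributes its full rectangle; Subtracting the remaining from the first: starting from the r=11.5 sphere, the r=3 cylinder at (13, 4.5) misses the remaining region (no effect); the 25×10 cube at (4.5, 2) partially overlaps it — only the 14.82 mm² overlap (of its 250.00 mm²) is removed, clipping the outline — 1 connected region. Overall, the cross-section is a single solid region. The nearest boundary edge runs (9.81, 0.00)→(4.91, -8.50); distance from the point to it = 2.15 mm. The point is not inside any of the regions above, so it lies outside the cross-section (2.15 mm from the nearest boundary).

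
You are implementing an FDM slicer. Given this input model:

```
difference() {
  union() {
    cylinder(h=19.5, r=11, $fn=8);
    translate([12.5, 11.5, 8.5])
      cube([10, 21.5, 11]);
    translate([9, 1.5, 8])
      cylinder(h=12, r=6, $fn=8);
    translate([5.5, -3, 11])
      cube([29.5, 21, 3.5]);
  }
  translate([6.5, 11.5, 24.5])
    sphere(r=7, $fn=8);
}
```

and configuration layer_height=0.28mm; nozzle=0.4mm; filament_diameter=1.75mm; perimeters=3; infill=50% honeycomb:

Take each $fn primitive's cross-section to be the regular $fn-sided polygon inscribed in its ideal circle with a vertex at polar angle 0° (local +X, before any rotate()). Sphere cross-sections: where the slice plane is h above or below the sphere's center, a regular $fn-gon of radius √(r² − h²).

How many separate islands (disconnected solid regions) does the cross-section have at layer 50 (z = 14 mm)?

1

At z = 14 mm: the cylinder: section is a regular 8-gon, circumradius r=11; the cube at (12.5, 11.5) (footprint 10×21.5) is included at this height; the r=6 cylinder at (9, 1.5) contributes a regular 8-gon of circumradius 6; the 29.5×21 cube at (5.5, -3) contributes its full rectangle; Combining (union): the regions partially overlap (shared area 210.73 mm²), so overlapping operands fuse into one piece — 1 connected region; the sphere at (6.5, 11.5) is not intersected at this z (|z−center|=10.500 > r=7); Taking the first minus the rest: none of the subtracted shapes is present at this height, so that combined region is unchanged — 1 connected region. Overall, the cross-section is a single solid region. Island count = 1.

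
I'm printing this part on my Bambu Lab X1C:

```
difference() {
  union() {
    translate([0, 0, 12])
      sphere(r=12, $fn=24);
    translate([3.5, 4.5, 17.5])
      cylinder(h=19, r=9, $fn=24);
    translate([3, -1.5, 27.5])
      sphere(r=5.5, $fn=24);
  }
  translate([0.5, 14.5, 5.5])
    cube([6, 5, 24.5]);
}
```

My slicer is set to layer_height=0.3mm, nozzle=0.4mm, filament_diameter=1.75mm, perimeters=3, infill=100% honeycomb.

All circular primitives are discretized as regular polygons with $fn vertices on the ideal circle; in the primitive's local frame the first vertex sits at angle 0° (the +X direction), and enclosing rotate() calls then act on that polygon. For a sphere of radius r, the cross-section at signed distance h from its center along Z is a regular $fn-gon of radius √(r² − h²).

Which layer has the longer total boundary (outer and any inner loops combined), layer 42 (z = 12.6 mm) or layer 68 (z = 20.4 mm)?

layer 42 (z = 12.6 mm)

Layer 42 (z = 12.6): the r=12 sphere contributes a regular 24-gon of circumradius √(12²−0.6²) = 11.985 (perimeter = 2·24·11.985·sin(180°/24) = 75.09 mm); the cylinder at (3.5, 4.5) is not intersected at this z (z outside [17.5, 36.5]); the sphere at (3, -1.5) is not intersected at this z (|z−center|=14.900 > r=5.5); Merging all regions: only the r=12 sphere is present, so the union is just that shape — boundary = 75.09 mm; the cube at (0.5, 14.5) (footprint 6×5) is included at this height (perimeter 22.00 mm); After the difference (first − rest): starting from the result so far, the 6×5 cube at (0.5, 14.5) misses the remaining region (no effect) — boundary = 75.09 mm. So its perimeter = 75.09 mm. Layer 68 (z = 20.4): the sphere: section is a regular 24-gon, circumradius = √(r²−h²) = √(12²−8.4²) = 8.570 (perimeter = 2·24·8.570·sin(180°/24) = 53.69 mm); the r=9 cylinder at (3.5, 4.5) contributes a regular 24-gon of circumradius 9 (perimeter = 2·24·9.000·sin(180°/24) = 56.39 mm); the sphere at (3, -1.5) is not intersected at this z (|z−center|=7.100 > r=5.5); Merging all regions: the regions partially overlap (shared area 141.73 mm²), so the edge portions inside another operand are dropped and the merged outline is re-measured after clipping — boundary = 66.72 mm; the 6×5 cube at (0.5, 14.5) contributes its full rectangle (perimeter 22.00 mm); Taking the first minus the rest: starting from the result so far, the 6×5 cube at (0.5, 14.5) misses the remaining region (no effect) — boundary = 66.72 mm. So its perimeter = 66.72 mm. Layer 42 is larger (75.09 vs 66.72 mm).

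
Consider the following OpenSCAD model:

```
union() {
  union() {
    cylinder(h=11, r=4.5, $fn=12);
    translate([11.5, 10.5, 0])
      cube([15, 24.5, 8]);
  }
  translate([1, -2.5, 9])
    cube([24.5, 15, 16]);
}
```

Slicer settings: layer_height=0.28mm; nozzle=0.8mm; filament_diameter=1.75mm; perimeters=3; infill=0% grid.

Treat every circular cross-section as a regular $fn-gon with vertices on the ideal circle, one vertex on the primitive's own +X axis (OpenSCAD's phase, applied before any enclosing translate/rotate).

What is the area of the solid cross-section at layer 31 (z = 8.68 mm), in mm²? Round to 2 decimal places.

60.75 mm²

At z = 8.68 mm: the r=4.5 cylinder contributes a regular 12-gon of circumradius 4.5 (area = (12/2)·4.500²·sin(360°/12) = 60.75 mm²); the cube at (11.5, 10.5) is absent (z outside [0, 8]); Taking the union: only the r=4.5 cylinder is present, so the union is just that shape — area = 60.75 mm²; the cube at (1, -2.5) is not intersected at this z (z outside [9, 25]); Taking the union: only that combined region is present, so the union is just that shape — area = 60.75 mm². Overall, the cross-section is a single solid region. Net area = 60.75 mm².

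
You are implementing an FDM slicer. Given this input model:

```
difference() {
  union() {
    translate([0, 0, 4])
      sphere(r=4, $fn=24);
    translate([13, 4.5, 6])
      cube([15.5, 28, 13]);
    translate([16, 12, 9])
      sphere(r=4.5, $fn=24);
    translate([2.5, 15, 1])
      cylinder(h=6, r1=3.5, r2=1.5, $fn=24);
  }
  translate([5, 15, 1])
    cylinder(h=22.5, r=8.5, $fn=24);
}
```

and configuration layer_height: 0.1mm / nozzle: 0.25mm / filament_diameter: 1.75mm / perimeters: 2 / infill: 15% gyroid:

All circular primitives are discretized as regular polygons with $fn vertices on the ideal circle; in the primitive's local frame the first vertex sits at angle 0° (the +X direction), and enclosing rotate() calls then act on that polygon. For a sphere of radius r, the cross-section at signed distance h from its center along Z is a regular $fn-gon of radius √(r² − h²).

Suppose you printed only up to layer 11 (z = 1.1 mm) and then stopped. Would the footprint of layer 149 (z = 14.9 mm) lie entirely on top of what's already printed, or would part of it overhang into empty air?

part overhangs

Compare the two slices. At z = 1.1: the r=4 sphere slices to a regular 24-gon of circumradius 2.755 (√(r²−h²) with h=2.9 from center) (area = (24/2)·2.755²·sin(360°/24) = 23.57 mm²); the cube at (13, 4.5) does not reach this height (z outside [6, 19]); the sphere at (16, 12) does not reach this height (|z−center|=7.900 > r=4.5); the cone at (2.5, 15) contributes a regular 24-gon of circumradius 3.467 (interpolated between r1=3.5 and r2=1.5 at t=0.017) (area = (24/2)·3.467²·sin(360°/24) = 37.33 mm²); Combining (union): the 2 present regions are separate (no shared area or edge), so areas and boundary lengths simply add and each stays a separate island — area = 60.90 mm²; the r=8.5 cylinder at (5, 15) contributes a regular 24-gon of circumradius 8.5 (area = (24/2)·8.500²·sin(360°/24) = 224.40 mm²); Taking the first minus the rest: starting from the result so far (60.90 mm²), the r=8.5 cylinder at (5, 15) partially overlaps it — only the 37.33 mm² overlap (of its 224.40 mm²) is removed, clipping the outline — area = 23.57 mm². At z = 14.9: the sphere is not intersected at this z (|z−center|=10.900 > r=4); the 15.5×28 cube at (13, 4.5) contributes its full rectangle (area 434.00 mm²); the sphere at (16, 12) does not reach this height (|z−center|=5.900 > r=4.5); the cone at (2.5, 15) is absent (z outside [1, 7]); Merging all regions: only the 15.5×28 cube at (13, 4.5) is present, so the union is just that shape — area = 434.00 mm²; the r=8.5 cylinder at (5, 15) gives a regular 24-gon of circumradius 8.5 (constant along its height) (area = (24/2)·8.500²·sin(360°/24) = 224.40 mm²); Taking the first minus the rest: starting from that combined region (434.00 mm²), the r=8.5 cylinder at (5, 15) partially overlaps it — only the 1.67 mm² overlap (of its 224.40 mm²) is removed, clipping the outline — area = 432.33 mm². Checking containment: at z = 14.9 the cross-section extends beyond the z = 1.1 cross-section by about 432.33 mm².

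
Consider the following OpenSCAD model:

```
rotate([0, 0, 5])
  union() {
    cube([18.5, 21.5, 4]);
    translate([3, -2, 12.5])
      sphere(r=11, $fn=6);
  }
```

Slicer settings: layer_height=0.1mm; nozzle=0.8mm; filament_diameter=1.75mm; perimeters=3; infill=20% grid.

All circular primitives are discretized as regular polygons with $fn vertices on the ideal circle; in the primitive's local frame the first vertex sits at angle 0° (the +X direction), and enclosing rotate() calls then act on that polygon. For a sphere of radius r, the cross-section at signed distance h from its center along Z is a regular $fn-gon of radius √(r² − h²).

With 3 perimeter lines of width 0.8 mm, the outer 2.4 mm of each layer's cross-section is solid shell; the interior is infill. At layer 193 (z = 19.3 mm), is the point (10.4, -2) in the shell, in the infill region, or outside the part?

shell

At z = 19.3 mm: the cube does not reach this height (z outside [0, 4]); the r=11 sphere at (3, -2) contributes a regular 6-gon of circumradius √(11²−6.8²) = 8.646; Combining (union): only the r=11 sphere at (3, -2) is present, so the union is just that shape — 1 connected region; (whole slice rotated 5° about Z — lengths, areas and connectivity unchanged). Overall, the cross-section is a single solid region. Undo the 5° rotation: the query point maps to (10.186, -2.899) in the un-rotated model frame. The nearest boundary edge runs (7.32, -9.49)→(11.65, -2.00); distance from the point to it = 0.82 mm. The point is inside the cross-section, 0.82 mm from the nearest boundary — within the 2.4 mm shell band (3 × 0.8).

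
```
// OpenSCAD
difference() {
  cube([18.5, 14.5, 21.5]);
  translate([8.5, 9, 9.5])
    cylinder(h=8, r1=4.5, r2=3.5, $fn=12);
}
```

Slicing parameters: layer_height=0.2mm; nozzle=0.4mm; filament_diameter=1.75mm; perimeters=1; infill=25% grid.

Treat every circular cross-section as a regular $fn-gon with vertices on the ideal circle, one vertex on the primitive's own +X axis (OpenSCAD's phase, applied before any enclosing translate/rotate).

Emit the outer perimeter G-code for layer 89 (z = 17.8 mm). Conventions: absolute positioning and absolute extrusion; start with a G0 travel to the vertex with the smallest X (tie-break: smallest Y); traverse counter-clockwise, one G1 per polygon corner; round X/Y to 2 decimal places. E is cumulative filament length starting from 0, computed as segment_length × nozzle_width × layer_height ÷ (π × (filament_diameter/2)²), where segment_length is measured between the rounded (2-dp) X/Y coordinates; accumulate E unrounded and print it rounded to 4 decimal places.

At z = 17.8 mm: the 18.5×14.5 cube contributes its full rectangle; the cone at (8.5, 9) is absent (z outside [9.5, 17.5]); Taking the first minus the rest: none of the subtracted shapes is present at this height, so the 18.5×14.5 cube is unchanged — 1 connected region. The outline is a single polygon with 4 vertices. Extrusion per mm of travel: 0.4 × 0.2 / (π × 0.875²) = 0.033260. Accumulating E over each segment gives final E = 2.1952.

G0 X0.00 Y0.00 Z17.80
G1 X18.50 Y0.00 E0.6153
G1 X18.50 Y14.50 E1.0976
G1 X0.00 Y14.50 E1.7129
G1 X0.00 Y0.00 E2.1952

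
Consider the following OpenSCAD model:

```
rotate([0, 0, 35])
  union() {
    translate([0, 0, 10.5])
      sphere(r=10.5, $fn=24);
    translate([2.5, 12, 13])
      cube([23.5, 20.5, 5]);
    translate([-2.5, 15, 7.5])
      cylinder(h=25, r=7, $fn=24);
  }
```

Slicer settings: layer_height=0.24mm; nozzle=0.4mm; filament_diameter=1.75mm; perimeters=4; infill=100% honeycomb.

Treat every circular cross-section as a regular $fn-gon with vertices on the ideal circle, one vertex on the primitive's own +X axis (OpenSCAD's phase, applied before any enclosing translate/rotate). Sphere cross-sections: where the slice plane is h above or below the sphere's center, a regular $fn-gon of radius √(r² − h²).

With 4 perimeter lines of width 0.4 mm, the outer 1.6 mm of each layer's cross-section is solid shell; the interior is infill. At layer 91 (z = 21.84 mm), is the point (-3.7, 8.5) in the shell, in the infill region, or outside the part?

At z = 21.84 mm: the sphere is not intersected at this z (|z−center|=11.340 > r=10.5); the cube at (2.5, 12) is not intersected at this z (z outside [13, 18]); the r=7 cylinder at (-2.5, 15) gives a regular 24-gon of circumradius 7 (constant along its height); Combining (union): only the r=7 cylinder at (-2.5, 15) is present, so the union is just that shape — 1 connected region; (whole slice rotated 35° about Z — lengths, areas and connectivity unchanged). Overall, the cross-section is a single solid region. Undo the 35° rotation: the query point maps to (1.845, 9.085) in the un-rotated model frame. The nearest boundary edge runs (1.00, 8.94)→(2.45, 10.05); distance from the point to it = 0.40 mm. The point is not inside any of the regions above, so it lies outside the cross-section (0.40 mm from the nearest boundary).

outside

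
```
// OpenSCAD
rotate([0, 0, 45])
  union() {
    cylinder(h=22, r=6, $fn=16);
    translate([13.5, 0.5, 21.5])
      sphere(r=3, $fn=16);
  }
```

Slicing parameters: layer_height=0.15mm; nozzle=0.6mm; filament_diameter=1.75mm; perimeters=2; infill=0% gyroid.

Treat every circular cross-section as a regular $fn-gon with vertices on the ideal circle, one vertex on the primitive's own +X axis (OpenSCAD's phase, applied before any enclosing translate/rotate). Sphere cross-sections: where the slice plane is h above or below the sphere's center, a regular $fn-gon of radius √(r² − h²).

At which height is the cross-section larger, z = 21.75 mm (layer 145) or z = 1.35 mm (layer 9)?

layer 145 (z = 21.75 mm)

Layer 145 (z = 21.75): the cylinder: section is a regular 16-gon, circumradius r=6 (area = (16/2)·6.000²·sin(360°/16) = 110.21 mm²); the sphere at (13.5, 0.5): section is a regular 16-gon, circumradius = √(r²−h²) = √(3²−0.25²) = 2.990 (area = (16/2)·2.990²·sin(360°/16) = 27.36 mm²); Merging all regions: the 2 present regions are separate (no shared area or edge), so areas and boundary lengths simply add and each stays a separate island — area = 137.57 mm²; (rotated 45° about Z; rotation is an isometry so areas/perimeters/island counts are preserved). So its area = 137.57 mm². Layer 9 (z = 1.35): the r=6 cylinder contributes a regular 16-gon of circumradius 6 (area = (16/2)·6.000²·sin(360°/16) = 110.21 mm²); the sphere at (13.5, 0.5) is not intersected at this z (|z−center|=20.150 > r=3); Merging all regions: only the r=6 cylinder is present, so the union is just that shape — area = 110.21 mm²; (whole slice rotated 45° about Z — lengths, areas and connectivity unchanged). So its area = 110.21 mm². Layer 145 is larger (137.57 vs 110.21 mm²).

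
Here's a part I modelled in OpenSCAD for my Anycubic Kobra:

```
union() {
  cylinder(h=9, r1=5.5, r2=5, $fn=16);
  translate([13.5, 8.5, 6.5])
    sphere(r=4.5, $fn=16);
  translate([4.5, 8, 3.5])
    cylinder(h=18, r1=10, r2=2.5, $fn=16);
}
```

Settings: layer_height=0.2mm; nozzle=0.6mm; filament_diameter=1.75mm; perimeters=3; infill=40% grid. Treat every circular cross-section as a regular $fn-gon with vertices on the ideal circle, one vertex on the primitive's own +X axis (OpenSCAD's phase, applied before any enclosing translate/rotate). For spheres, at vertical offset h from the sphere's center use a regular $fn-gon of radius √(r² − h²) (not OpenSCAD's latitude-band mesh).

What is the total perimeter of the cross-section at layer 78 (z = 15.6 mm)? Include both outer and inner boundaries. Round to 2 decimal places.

30.95 mm

At z = 15.6 mm: the cone is absent (z outside [0, 9]); the sphere at (13.5, 8.5) is not intersected at this z (|z−center|=9.100 > r=4.5); the cone at (4.5, 8): at t=0.672 of its height the radius interpolates to r₁+(r₂−r₁)t = 4.958, giving a regular 16-gon of that circumradius (perimeter = 2·16·4.958·sin(180°/16) = 30.95 mm); Merging all regions: only the cone at (4.5, 8) is present, so the union is just that shape — boundary = 30.95 mm. Overall, the cross-section is a single solid region. Total boundary length (outer) = 30.95 mm.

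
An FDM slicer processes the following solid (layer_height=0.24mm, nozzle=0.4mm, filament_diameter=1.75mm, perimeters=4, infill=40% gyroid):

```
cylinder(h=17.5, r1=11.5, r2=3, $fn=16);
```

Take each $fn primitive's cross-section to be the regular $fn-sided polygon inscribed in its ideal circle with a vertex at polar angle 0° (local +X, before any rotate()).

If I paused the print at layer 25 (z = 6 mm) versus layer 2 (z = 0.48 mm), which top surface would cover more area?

layer 2 (z = 0.48 mm)

Layer 25 (z = 6): the cone (r1=11.5→r2=3) has section circumradius 8.586 here — a regular 16-gon (area = (16/2)·8.586²·sin(360°/16) = 225.67 mm²). So its area = 225.67 mm². Layer 2 (z = 0.48): the cone: at t=0.027 of its height the radius interpolates to r₁+(r₂−r₁)t = 11.267, giving a regular 16-gon of that circumradius (area = (16/2)·11.267²·sin(360°/16) = 388.63 mm²). So its area = 388.63 mm². Layer 2 is larger (388.63 vs 225.67 mm²).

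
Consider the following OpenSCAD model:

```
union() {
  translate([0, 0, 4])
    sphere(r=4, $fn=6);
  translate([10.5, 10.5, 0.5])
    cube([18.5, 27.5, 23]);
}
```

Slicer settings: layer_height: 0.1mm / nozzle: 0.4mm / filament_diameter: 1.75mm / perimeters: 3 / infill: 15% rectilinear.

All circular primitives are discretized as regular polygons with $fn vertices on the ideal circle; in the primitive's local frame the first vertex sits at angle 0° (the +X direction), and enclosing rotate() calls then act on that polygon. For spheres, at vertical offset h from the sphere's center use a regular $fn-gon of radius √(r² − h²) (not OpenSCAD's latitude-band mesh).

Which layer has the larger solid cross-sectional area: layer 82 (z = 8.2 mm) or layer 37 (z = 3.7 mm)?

Layer 82 (z = 8.2): the sphere is absent (|z−center|=4.200 > r=4); the cube at (10.5, 10.5) (footprint 18.5×27.5) is included at this height (area 508.75 mm²); Merging all regions: only the 18.5×27.5 cube at (10.5, 10.5) is present, so the union is just that shape — area = 508.75 mm². So its area = 508.75 mm². Layer 37 (z = 3.7): the sphere: section is a regular 6-gon, circumradius = √(r²−h²) = √(4²−0.3²) = 3.989 (area = (6/2)·3.989²·sin(360°/6) = 41.34 mm²); the cube at (10.5, 10.5) (footprint 18.5×27.5) is included at this height (area 508.75 mm²); Merging all regions: the 2 present regions are separate (no shared area or edge), so areas and boundary lengths simply add and each stays a separate island — area = 550.09 mm². So its area = 550.09 mm². Layer 37 is larger (550.09 vs 508.75 mm²).

layer 37 (z = 3.7 mm)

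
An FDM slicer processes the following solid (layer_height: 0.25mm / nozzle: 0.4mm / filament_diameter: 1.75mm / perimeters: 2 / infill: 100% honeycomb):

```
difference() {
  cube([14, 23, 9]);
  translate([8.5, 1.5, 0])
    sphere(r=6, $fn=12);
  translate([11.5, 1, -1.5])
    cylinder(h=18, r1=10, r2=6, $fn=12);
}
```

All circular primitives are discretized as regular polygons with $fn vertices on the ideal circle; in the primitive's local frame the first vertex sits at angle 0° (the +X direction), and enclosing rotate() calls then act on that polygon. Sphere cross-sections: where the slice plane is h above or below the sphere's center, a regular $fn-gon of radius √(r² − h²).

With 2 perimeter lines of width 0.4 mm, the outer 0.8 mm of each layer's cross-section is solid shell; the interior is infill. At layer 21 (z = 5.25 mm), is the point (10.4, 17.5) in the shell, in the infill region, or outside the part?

At z = 5.25 mm: the cube is present — its section is the full 14×23 rectangle; the r=6 sphere at (8.5, 1.5) contributes a regular 12-gon of circumradius √(6²−5.25²) = 2.905; the cone at (11.5, 1) (r1=10→r2=6) has section circumradius 8.500 here — a regular 12-gon; Taking the first minus the rest: starting from the 14×23 cube, the r=6 sphere at (8.5, 1.5) partially overlaps it — only the 20.77 mm² overlap (of its 25.31 mm²) is removed, clipping the outline; the cone at (11.5, 1) partially overlaps it — only the 64.70 mm² overlap (of its 216.75 mm²) is removed, clipping the outline — 1 connected region. Overall, the cross-section is a single solid region. The nearest boundary edge runs (14.00, 23.00)→(14.00, 8.83); distance from the point to it = 3.60 mm. The point is inside the cross-section and 3.60 mm from the nearest boundary — more than the 0.8 mm shell width (2 × 0.4), so it's in the infill interior.

infill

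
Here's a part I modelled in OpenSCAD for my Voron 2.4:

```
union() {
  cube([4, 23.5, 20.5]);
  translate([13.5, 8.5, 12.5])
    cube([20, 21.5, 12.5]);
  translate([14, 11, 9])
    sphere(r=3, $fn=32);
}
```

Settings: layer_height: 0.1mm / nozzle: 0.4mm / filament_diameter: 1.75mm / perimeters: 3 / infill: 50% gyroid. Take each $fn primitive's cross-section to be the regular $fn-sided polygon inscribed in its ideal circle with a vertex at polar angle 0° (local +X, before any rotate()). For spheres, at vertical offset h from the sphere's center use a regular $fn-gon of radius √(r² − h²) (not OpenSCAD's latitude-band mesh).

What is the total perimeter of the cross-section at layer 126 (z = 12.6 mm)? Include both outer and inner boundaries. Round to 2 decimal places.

At z = 12.6 mm: the cube is present — its section is the full 4×23.5 rectangle (perimeter 55.00 mm); the 20×21.5 cube at (13.5, 8.5) contributes its full rectangle (perimeter 83.00 mm); the sphere at (14, 11) is absent (|z−center|=3.600 > r=3); Combining (union): the 2 present regions are separate (no shared area or edge), so areas and boundary lengths simply add and each stays a separate island — boundary = 138.00 mm. Overall, the cross-section has 2 separate islands. Total boundary length (outer) = 138.00 mm.

138.00 mm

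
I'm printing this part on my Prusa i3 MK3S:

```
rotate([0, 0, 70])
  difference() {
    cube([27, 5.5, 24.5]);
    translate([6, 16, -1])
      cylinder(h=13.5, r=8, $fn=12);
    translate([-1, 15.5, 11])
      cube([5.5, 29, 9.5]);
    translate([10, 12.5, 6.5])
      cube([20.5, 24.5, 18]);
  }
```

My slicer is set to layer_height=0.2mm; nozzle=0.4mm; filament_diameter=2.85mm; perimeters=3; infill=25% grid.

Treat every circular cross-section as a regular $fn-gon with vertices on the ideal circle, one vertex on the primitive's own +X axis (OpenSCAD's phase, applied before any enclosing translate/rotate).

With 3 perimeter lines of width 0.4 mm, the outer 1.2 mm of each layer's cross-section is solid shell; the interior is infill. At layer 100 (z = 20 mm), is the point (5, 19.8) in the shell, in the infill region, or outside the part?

At z = 20 mm: the cube is present — its section is the full 27×5.5 rectangle; the cylinder at (6, 16) is not intersected at this z (z outside [-1, 12.5]); the cube at (-1, 15.5) is present — its section is the full 5.5×29 rectangle; the cube at (10, 12.5) is present — its section is the full 20.5×24.5 rectangle; After the difference (first − rest): starting from the 27×5.5 cube, the 5.5×29 cube at (-1, 15.5) misses the remaining region (no effect); the 20.5×24.5 cube at (10, 12.5) misses the remaining region (no effect) — 1 connected region; (whole slice rotated 70° about Z — lengths, areas and connectivity unchanged). Overall, the cross-section is a single solid region. Undo the 70° rotation: the query point maps to (20.316, 2.074) in the un-rotated model frame. The nearest boundary edge runs (27.00, 0.00)→(0.00, 0.00); distance from the point to it = 2.07 mm. The point is inside the cross-section and 2.07 mm from the nearest boundary — more than the 1.2 mm shell width (3 × 0.4), so it's in the infill interior.

infill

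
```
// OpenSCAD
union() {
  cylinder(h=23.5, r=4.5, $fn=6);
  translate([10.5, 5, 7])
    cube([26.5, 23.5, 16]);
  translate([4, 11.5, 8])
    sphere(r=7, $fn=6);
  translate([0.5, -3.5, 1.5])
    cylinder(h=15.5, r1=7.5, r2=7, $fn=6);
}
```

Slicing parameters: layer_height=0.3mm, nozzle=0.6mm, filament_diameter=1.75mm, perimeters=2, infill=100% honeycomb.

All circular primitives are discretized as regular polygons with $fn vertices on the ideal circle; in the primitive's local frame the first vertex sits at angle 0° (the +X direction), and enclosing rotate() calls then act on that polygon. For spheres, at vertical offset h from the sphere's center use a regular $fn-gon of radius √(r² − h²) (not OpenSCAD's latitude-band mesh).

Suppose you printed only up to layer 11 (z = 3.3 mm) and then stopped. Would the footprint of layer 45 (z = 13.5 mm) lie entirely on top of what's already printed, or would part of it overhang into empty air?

part overhangs

Compare the two slices. At z = 3.3: the r=4.5 cylinder gives a regular 6-gon of circumradius 4.5 (constant along its height) (area = (6/2)·4.500²·sin(360°/6) = 52.61 mm²); the cube at (10.5, 5) is absent (z outside [7, 23]); the r=7 sphere at (4, 11.5) slices to a regular 6-gon of circumradius 5.187 (√(r²−h²) with h=4.7 from center) (area = (6/2)·5.187²·sin(360°/6) = 69.91 mm²); the cone at (0.5, -3.5) (r1=7.5→r2=7) has section circumradius 7.442 here — a regular 6-gon (area = (6/2)·7.442²·sin(360°/6) = 143.89 mm²); Combining (union): the regions partially overlap — summed areas 266.41 mm² minus the doubly-counted overlap 47.80 mm² gives 218.61 mm² — area = 218.61 mm². At z = 13.5: the cylinder: section is a regular 6-gon, circumradius r=4.5 (area = (6/2)·4.500²·sin(360°/6) = 52.61 mm²); the cube at (10.5, 5) is present — its section is the full 26.5×23.5 rectangle (area 622.75 mm²); the r=7 sphere at (4, 11.5) slices to a regular 6-gon of circumradius 4.330 (√(r²−h²) with h=5.5 from center) (area = (6/2)·4.330²·sin(360°/6) = 48.71 mm²); the cone at (0.5, -3.5) (r1=7.5→r2=7) has section circumradius 7.113 here — a regular 6-gon (area = (6/2)·7.113²·sin(360°/6) = 131.45 mm²); Merging all regions: the regions partially overlap — summed areas 855.52 mm² minus the doubly-counted overlap 46.16 mm² gives 809.36 mm² — area = 809.36 mm². Checking containment: at z = 13.5 the cross-section extends beyond the z = 3.3 cross-section by about 622.75 mm².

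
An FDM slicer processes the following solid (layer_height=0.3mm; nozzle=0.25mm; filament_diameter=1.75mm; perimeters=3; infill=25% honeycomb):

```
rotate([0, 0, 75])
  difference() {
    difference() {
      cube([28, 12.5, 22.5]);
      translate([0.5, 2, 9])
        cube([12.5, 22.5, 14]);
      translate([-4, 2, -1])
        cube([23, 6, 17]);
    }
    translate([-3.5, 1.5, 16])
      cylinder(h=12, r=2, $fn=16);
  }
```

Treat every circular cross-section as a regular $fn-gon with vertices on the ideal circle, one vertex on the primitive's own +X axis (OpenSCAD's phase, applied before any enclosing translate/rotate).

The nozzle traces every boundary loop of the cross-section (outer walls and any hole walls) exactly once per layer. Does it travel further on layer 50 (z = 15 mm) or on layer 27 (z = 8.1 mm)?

layer 27 (z = 8.1 mm)

Layer 50 (z = 15): the cube (footprint 28×12.5) is included at this height (perimeter 81.00 mm); the 12.5×22.5 cube at (0.5, 2) contributes its full rectangle (perimeter 70.00 mm); the 23×6 cube at (-4, 2) contributes its full rectangle (perimeter 58.00 mm); Taking the first minus the rest: starting from the 28×12.5 cube, the 12.5×22.5 cube at (0.5, 2) partially overlaps it — only the 131.25 mm² overlap (of its 281.25 mm²) is removed, clipping the outline; the 23×6 cube at (-4, 2) partially overlaps it — only the 39.00 mm² overlap (of its 138.00 mm²) is removed, clipping the outline — boundary = 103.00 mm; the cylinder at (-3.5, 1.5) is absent (z outside [16, 28]); Taking the first minus the rest: none of the subtracted shapes is present at this height, so the result so far is unchanged — boundary = 103.00 mm; (rotated 75° about Z; rotation is an isometry so areas/perimeters/island counts are preserved). So its perimeter = 103.00 mm. Layer 27 (z = 8.1): the cube is present — its section is the full 28×12.5 rectangle (perimeter 81.00 mm); the cube at (0.5, 2) does not reach this height (z outside [9, 23]); the 23×6 cube at (-4, 2) contributes its full rectangle (perimeter 58.00 mm); Subtracting the remaining from the first: starting from the 28×12.5 cube, the 23×6 cube at (-4, 2) partially overlaps it — only the 114.00 mm² overlap (of its 138.00 mm²) is removed, clipping the outline — boundary = 119.00 mm; the cylinder at (-3.5, 1.5) is not intersected at this z (z outside [16, 28]); After the difference (first − rest): none of the subtracted shapes is present at this height, so the result so far is unchanged — boundary = 119.00 mm; (rotated 75° about Z; rotation is an isometry so areas/perimeters/island counts are preserved). So its perimeter = 119.00 mm. Layer 27 is larger (119.00 vs 103.00 mm).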